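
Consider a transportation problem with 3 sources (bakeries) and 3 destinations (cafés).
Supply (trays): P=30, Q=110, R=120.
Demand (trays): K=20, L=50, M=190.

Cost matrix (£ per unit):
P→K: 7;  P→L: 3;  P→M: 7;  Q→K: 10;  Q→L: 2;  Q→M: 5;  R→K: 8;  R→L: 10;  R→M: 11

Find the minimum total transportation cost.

1840

A cheapest plan:
  P->L: 30 × £3 = £90
  Q->L: 20 × £2 = £40
  Q->M: 90 × £5 = £450
  R->K: 20 × £8 = £160
  R->M: 100 × £11 = £1100
Total = 90 + 40 + 450 + 160 + 1100 = £1840.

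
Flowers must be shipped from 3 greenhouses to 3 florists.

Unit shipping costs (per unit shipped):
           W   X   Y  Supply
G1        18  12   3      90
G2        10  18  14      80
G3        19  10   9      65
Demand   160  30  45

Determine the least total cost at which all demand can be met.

Optimal allocation:
  G1→W: 45 × 18 = 810
  G1→Y: 45 × 3 = 135
  G2→W: 80 × 10 = 800
  G3→W: 35 × 19 = 665
  G3→X: 30 × 10 = 300
Total = 810 + 135 + 800 + 665 + 300 = 2710.

2710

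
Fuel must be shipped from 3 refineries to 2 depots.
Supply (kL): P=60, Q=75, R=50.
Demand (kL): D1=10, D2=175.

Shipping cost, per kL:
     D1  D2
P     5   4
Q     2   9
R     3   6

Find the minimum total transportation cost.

An optimal shipping plan:
  P–D2: 60 × 4 = 240
  Q–D1: 10 × 2 = 20
  Q–D2: 65 × 9 = 585
  R–D2: 50 × 6 = 300
Total = 240 + 20 + 585 + 300 = 1145.
(Supply check: P ships 60; Q ships 75; R ships 50.)

1145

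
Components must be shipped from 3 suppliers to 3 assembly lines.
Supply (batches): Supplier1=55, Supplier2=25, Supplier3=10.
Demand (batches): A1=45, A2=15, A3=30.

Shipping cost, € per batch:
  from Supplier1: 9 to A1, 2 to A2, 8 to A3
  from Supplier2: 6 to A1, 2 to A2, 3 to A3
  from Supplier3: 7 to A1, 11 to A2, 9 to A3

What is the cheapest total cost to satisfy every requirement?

530

A cheapest plan:
  Supplier1 to A1: 35 × €9 = €315
  Supplier1 to A2: 15 × €2 = €30
  Supplier1 to A3: 5 × €8 = €40
  Supplier2 to A3: 25 × €3 = €75
  Supplier3 to A1: 10 × €7 = €70
Total = 315 + 30 + 40 + 75 + 70 = €530.
(Supply check: Supplier1 ships 55; Supplier2 ships 25; Supplier3 ships 10.)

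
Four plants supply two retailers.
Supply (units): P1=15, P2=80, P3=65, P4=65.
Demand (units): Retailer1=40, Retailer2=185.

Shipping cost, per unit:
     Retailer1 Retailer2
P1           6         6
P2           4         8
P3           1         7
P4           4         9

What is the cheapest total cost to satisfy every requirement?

1530

Optimal allocation:
  P1 to Retailer2: 15 units
  P2 to Retailer2: 80 units
  P3 to Retailer1: 40 units
  P3 to Retailer2: 25 units
  P4 to Retailer2: 65 units
Total cost = 1530.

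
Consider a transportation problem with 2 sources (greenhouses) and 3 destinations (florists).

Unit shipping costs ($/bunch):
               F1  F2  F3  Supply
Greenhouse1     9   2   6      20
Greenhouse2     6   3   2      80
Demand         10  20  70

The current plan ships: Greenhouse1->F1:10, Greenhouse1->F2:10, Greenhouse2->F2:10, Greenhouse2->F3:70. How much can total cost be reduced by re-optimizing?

40

Current plan cost = 10·9 + 10·2 + 10·3 + 70·2 = $280.
Optimal plan:
  Greenhouse1–F2: 20 × $2 = $40
  Greenhouse2–F1: 10 × $6 = $60
  Greenhouse2–F3: 70 × $2 = $140
Optimal cost = $240.
Saving = 280 − 240 = $40.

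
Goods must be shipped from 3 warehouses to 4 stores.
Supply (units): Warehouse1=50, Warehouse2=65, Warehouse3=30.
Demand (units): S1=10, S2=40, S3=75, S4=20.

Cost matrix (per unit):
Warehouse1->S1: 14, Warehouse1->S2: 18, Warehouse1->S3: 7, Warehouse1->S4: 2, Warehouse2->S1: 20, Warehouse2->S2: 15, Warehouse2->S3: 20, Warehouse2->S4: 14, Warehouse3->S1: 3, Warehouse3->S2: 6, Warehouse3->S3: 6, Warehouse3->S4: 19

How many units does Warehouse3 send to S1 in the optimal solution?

Solving gives:
  Warehouse1->S3: 50 × 7 = 350
  Warehouse2->S2: 40 × 15 = 600
  Warehouse2->S3: 5 × 20 = 100
  Warehouse2->S4: 20 × 14 = 280
  Warehouse3->S1: 10 × 3 = 30
  Warehouse3->S3: 20 × 6 = 120
Total cost = 1480.
So Warehouse3→S1 carries 10 units.

10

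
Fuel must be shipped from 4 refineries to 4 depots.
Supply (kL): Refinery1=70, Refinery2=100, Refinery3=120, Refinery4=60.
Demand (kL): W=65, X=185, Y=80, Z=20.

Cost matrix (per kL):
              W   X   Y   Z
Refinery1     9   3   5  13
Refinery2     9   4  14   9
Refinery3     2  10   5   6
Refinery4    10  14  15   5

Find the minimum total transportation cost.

1650

One minimum-cost allocation:
  Refinery1 to X: 70 × 3 = 210
  Refinery2 to X: 100 × 4 = 400
  Refinery3 to W: 40 × 2 = 80
  Refinery3 to Y: 80 × 5 = 400
  Refinery4 to W: 25 × 10 = 250
  Refinery4 to X: 15 × 14 = 210
  Refinery4 to Z: 20 × 5 = 100
Total = 210 + 400 + 80 + 400 + 250 + 210 + 100 = 1650.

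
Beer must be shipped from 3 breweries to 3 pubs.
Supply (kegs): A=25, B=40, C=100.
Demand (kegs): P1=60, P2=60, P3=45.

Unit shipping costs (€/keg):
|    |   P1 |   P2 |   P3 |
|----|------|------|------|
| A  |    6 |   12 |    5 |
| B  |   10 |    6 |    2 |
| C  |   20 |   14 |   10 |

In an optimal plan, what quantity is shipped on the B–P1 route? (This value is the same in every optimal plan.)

Optimal shipments:
  A–P1: 25 × €6 = €150
  B–P1: 35 × €10 = €350
  B–P3: 5 × €2 = €10
  C–P2: 60 × €14 = €840
  C–P3: 40 × €10 = €400
Total cost = €1750.
So B→P1 carries 35 kegs.

35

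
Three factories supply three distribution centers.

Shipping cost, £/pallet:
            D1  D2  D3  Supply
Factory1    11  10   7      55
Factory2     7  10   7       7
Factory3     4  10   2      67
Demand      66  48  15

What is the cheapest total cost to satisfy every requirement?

An optimal shipping plan:
  Factory1–D2: 48 × £10 = £480
  Factory1–D3: 7 × £7 = £49
  Factory2–D1: 7 × £7 = £49
  Factory3–D1: 59 × £4 = £236
  Factory3–D3: 8 × £2 = £16
Total = 480 + 49 + 49 + 236 + 16 = £830.
(Supply check: Factory1 ships 55; Factory2 ships 7; Factory3 ships 67.)

830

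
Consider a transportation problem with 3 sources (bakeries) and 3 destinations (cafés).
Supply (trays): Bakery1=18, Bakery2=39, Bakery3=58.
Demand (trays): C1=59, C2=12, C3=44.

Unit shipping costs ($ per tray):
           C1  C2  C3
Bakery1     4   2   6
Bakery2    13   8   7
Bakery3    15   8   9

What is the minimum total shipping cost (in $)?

1101

A cheapest plan:
  Bakery1→C1: 18 × $4 = $72
  Bakery2→C3: 39 × $7 = $273
  Bakery3→C1: 41 × $15 = $615
  Bakery3→C2: 12 × $8 = $96
  Bakery3→C3: 5 × $9 = $45
Total = 72 + 273 + 615 + 96 + 45 = $1101.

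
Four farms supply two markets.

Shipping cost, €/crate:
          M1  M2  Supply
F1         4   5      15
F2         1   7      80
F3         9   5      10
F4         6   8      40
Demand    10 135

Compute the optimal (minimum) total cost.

945

A cheapest plan:
  F1->M2: 15 crates
  F2->M1: 10 crates
  F2->M2: 70 crates
  F3->M2: 10 crates
  F4->M2: 40 crates
Total cost = €945.
(Supply check: F1 ships 15; F2 ships 80; F3 ships 10; F4 ships 40.)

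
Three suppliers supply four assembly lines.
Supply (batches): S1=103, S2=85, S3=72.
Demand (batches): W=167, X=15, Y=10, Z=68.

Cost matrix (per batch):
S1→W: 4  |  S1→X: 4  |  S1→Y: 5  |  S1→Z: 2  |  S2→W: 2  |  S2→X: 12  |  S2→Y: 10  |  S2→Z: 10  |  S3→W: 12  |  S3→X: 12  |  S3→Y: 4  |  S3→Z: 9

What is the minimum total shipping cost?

1168

An optimal shipping plan:
  S1→W: 82 × 4 = 328
  S1→X: 15 × 4 = 60
  S1→Z: 6 × 2 = 12
  S2→W: 85 × 2 = 170
  S3→Y: 10 × 4 = 40
  S3→Z: 62 × 9 = 558
Total = 328 + 60 + 12 + 170 + 40 + 558 = 1168.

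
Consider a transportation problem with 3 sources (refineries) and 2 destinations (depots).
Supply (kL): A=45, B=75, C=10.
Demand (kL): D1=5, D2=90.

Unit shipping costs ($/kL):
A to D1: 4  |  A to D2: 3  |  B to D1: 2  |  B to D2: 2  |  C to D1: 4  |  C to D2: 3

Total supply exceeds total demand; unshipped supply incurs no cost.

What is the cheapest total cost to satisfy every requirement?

210

Optimal allocation:
  A→D2: 20 × $3 = $60
  B→D1: 5 × $2 = $10
  B→D2: 70 × $2 = $140
Total = 60 + 10 + 140 = $210.
(Supply check: A ships 20; B ships 75; C ships 0.)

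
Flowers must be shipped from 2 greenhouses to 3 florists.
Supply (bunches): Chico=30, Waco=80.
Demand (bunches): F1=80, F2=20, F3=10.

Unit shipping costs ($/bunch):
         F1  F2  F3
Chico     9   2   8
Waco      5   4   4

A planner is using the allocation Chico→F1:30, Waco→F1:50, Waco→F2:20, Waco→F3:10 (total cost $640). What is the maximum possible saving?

Current plan cost = 30·9 + 50·5 + 20·4 + 10·4 = $640.
Optimal plan:
  Chico->F2: 20 × $2 = $40
  Chico->F3: 10 × $8 = $80
  Waco->F1: 80 × $5 = $400
Optimal cost = $520.
Saving = 640 − 520 = $120.

120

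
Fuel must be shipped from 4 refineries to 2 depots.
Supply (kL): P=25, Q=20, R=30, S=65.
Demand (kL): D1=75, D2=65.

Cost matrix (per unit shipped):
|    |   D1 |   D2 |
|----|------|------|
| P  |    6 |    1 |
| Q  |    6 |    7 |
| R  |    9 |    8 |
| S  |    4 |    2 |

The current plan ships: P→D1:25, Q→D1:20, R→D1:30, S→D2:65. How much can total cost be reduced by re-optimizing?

75

Current plan cost = 25·6 + 20·6 + 30·9 + 65·2 = 670.
Optimal plan:
  P to D2: 25 × 1 = 25
  Q to D1: 20 × 6 = 120
  R to D1: 30 × 9 = 270
  S to D1: 25 × 4 = 100
  S to D2: 40 × 2 = 80
Optimal cost = 595.
Saving = 670 − 595 = 75.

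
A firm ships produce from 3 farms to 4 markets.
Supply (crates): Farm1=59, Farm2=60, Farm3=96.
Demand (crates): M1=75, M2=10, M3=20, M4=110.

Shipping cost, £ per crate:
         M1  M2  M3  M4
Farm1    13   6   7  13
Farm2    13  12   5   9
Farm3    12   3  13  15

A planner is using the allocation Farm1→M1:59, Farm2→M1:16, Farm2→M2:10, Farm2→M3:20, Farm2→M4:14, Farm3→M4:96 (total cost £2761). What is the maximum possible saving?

Current plan cost = 59·13 + 16·13 + 10·12 + 20·5 + 14·9 + 96·15 = £2761.
Optimal plan:
  Farm1→M3: 20 × £7 = £140
  Farm1→M4: 39 × £13 = £507
  Farm2→M4: 60 × £9 = £540
  Farm3→M1: 75 × £12 = £900
  Farm3→M2: 10 × £3 = £30
  Farm3→M4: 11 × £15 = £165
Optimal cost = £2282.
Saving = 2761 − 2282 = £479.

479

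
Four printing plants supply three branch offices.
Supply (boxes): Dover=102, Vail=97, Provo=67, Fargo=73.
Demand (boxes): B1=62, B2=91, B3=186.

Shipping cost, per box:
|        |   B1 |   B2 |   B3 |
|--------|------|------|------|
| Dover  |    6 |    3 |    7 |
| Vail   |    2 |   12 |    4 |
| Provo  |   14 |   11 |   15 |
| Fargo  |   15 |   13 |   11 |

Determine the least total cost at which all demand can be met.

An optimal shipping plan:
  Dover–B2: 91 boxes
  Dover–B3: 11 boxes
  Vail–B1: 62 boxes
  Vail–B3: 35 boxes
  Provo–B3: 67 boxes
  Fargo–B3: 73 boxes
Total cost = 2422.
(Supply check: Dover ships 102; Vail ships 97; Provo ships 67; Fargo ships 73.)

2422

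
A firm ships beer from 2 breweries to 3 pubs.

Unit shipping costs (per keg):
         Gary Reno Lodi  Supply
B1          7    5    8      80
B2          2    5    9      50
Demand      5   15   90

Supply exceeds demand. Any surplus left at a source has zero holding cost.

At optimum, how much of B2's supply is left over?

20

An optimal plan:
  B1->Lodi: 80 × 8 = 640
  B2->Gary: 5 × 2 = 10
  B2->Reno: 15 × 5 = 75
  B2->Lodi: 10 × 9 = 90
Total cost = 815.
B2 ships 30 of its 50, leaving 20.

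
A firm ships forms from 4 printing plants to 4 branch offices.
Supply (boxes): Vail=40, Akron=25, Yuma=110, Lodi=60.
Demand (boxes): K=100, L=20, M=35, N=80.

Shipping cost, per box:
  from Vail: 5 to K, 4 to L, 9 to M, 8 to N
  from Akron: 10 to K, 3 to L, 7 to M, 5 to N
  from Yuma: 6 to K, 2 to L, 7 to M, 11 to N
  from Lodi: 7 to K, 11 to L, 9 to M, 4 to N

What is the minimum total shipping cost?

A cheapest plan:
  Vail->K: 40 boxes
  Akron->M: 5 boxes
  Akron->N: 20 boxes
  Yuma->K: 60 boxes
  Yuma->L: 20 boxes
  Yuma->M: 30 boxes
  Lodi->N: 60 boxes
Total cost = 1185.

1185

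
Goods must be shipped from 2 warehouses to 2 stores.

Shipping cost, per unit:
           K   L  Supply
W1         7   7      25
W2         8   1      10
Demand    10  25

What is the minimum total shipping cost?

Optimal allocation:
  W1->K: 10 × 7 = 70
  W1->L: 15 × 7 = 105
  W2->L: 10 × 1 = 10
Total = 70 + 105 + 10 = 185.

185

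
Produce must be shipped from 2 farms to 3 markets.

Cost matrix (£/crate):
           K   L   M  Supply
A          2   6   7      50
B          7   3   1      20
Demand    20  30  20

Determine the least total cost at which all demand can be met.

A cheapest plan:
  A→K: 20 crates
  A→L: 30 crates
  B→M: 20 crates
Total cost = £240.

240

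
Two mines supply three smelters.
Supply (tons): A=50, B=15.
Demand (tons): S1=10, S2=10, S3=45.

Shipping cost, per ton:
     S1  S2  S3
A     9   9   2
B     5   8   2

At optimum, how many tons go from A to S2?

Solving gives:
  A–S2: 5 tons
  A–S3: 45 tons
  B–S1: 10 tons
  B–S2: 5 tons
Total cost = 225.
So A→S2 carries 5 tons.

5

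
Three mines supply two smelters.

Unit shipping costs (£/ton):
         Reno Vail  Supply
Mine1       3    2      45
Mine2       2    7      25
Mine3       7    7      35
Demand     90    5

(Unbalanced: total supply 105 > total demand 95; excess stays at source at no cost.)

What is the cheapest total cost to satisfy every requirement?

355

A cheapest plan:
  Mine1→Reno: 40 × £3 = £120
  Mine1→Vail: 5 × £2 = £10
  Mine2→Reno: 25 × £2 = £50
  Mine3→Reno: 25 × £7 = £175
Total = 120 + 10 + 50 + 175 = £355.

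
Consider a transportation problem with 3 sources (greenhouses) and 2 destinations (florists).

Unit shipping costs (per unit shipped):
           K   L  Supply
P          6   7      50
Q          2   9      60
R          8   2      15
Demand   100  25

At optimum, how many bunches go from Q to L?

The minimum-cost plan:
  P→K: 40 × 6 = 240
  P→L: 10 × 7 = 70
  Q→K: 60 × 2 = 120
  R→L: 15 × 2 = 30
Total cost = 460.
The route Q→L is not used.

0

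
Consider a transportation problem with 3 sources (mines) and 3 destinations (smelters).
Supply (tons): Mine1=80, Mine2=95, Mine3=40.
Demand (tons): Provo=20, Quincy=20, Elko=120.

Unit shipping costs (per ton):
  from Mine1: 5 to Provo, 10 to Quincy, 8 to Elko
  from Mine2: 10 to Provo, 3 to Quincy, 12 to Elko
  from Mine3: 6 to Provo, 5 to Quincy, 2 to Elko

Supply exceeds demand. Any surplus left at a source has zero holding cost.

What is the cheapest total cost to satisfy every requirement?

A cheapest plan:
  Mine1→Provo: 20 tons
  Mine1→Elko: 60 tons
  Mine2→Quincy: 20 tons
  Mine2→Elko: 20 tons
  Mine3→Elko: 40 tons
Total cost = 960.

960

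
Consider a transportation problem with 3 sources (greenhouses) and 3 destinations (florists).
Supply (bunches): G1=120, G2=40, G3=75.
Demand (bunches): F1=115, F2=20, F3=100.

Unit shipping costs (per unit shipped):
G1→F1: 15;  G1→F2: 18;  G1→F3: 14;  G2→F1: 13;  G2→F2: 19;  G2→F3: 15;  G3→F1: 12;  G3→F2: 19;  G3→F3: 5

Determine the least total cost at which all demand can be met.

2730

An optimal shipping plan:
  G1 to F1: 75 × 15 = 1125
  G1 to F2: 20 × 18 = 360
  G1 to F3: 25 × 14 = 350
  G2 to F1: 40 × 13 = 520
  G3 to F3: 75 × 5 = 375
Total = 1125 + 360 + 350 + 520 + 375 = 2730.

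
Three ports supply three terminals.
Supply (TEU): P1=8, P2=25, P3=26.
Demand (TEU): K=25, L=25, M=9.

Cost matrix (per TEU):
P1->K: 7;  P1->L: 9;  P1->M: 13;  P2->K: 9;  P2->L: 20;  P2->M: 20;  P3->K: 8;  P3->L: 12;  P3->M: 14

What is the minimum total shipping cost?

627

A cheapest plan:
  P1–L: 8 × 9 = 72
  P2–K: 25 × 9 = 225
  P3–L: 17 × 12 = 204
  P3–M: 9 × 14 = 126
Total = 72 + 225 + 204 + 126 = 627.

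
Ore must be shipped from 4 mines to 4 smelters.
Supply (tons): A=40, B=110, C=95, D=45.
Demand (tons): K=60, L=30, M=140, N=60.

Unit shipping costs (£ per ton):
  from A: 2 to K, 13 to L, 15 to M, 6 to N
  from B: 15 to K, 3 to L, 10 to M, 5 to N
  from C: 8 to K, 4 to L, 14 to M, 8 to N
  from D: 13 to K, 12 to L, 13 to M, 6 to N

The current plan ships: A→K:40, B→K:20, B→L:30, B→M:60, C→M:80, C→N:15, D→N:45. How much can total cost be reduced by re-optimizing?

Current plan cost = 40·2 + 20·15 + 30·3 + 60·10 + 80·14 + 15·8 + 45·6 = £2580.
Optimal plan:
  A–K: 40 tons
  B–M: 110 tons
  C–K: 20 tons
  C–L: 30 tons
  C–M: 30 tons
  C–N: 15 tons
  D–N: 45 tons
Optimal cost = £2270.
Saving = 2580 − 2270 = £310.

310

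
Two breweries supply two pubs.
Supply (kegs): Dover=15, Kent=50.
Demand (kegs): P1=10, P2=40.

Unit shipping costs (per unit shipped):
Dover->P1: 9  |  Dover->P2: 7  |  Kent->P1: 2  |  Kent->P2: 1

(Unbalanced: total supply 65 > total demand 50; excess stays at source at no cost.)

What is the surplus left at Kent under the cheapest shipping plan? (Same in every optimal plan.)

An optimal plan:
  Kent→P1: 10 × 2 = 20
  Kent→P2: 40 × 1 = 40
Total cost = 60.
Kent ships 50 of its 50, leaving 0.

0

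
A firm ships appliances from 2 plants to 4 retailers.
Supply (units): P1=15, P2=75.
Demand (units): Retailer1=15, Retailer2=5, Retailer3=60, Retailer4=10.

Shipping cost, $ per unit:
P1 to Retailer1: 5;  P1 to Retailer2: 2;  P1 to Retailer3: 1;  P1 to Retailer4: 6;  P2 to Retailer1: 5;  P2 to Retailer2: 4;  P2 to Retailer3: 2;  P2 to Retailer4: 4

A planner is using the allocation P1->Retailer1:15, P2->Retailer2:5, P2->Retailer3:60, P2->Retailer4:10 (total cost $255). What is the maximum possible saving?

Current plan cost = 15·5 + 5·4 + 60·2 + 10·4 = $255.
Optimal plan:
  P1->Retailer2: 5 units
  P1->Retailer3: 10 units
  P2->Retailer1: 15 units
  P2->Retailer3: 50 units
  P2->Retailer4: 10 units
Optimal cost = $235.
Saving = 255 − 235 = $20.

20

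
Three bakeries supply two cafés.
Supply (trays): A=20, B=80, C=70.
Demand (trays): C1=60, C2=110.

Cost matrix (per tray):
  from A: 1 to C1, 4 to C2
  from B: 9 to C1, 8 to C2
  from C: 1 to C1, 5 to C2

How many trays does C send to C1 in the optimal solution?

60

Optimal shipments:
  A to C2: 20 × 4 = 80
  B to C2: 80 × 8 = 640
  C to C1: 60 × 1 = 60
  C to C2: 10 × 5 = 50
Total cost = 830.
So C→C1 carries 60 trays.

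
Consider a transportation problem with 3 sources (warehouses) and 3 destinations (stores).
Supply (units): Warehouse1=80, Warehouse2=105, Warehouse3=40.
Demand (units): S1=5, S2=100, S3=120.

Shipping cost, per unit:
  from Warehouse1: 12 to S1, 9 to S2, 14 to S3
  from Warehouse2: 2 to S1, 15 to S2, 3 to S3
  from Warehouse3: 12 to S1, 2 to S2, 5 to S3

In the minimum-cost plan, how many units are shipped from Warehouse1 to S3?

0

Optimal shipments:
  Warehouse1→S2: 80 × 9 = 720
  Warehouse2→S1: 5 × 2 = 10
  Warehouse2→S3: 100 × 3 = 300
  Warehouse3→S2: 20 × 2 = 40
  Warehouse3→S3: 20 × 5 = 100
Total cost = 1170.
The route Warehouse1→S3 is not used.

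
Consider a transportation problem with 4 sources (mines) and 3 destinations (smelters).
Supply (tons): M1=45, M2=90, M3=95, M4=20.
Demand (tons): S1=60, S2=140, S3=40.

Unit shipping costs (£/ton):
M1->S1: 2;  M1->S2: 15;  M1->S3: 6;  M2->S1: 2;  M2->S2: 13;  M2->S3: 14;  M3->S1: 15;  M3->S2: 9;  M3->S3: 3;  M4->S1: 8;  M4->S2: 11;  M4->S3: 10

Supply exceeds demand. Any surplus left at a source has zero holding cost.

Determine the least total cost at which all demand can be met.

1760

A cheapest plan:
  M1 to S1: 5 × £2 = £10
  M1 to S3: 40 × £6 = £240
  M2 to S1: 55 × £2 = £110
  M2 to S2: 25 × £13 = £325
  M3 to S2: 95 × £9 = £855
  M4 to S2: 20 × £11 = £220
Total = 10 + 240 + 110 + 325 + 855 + 220 = £1760.
(Supply check: M1 ships 45; M2 ships 80; M3 ships 95; M4 ships 20.)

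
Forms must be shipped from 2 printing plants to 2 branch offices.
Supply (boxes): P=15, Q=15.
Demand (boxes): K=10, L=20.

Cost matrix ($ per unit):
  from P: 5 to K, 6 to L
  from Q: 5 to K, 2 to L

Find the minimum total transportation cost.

A cheapest plan:
  P->K: 10 × $5 = $50
  P->L: 5 × $6 = $30
  Q->L: 15 × $2 = $30
Total = 50 + 30 + 30 = $110.
(Supply check: P ships 15; Q ships 15.)

110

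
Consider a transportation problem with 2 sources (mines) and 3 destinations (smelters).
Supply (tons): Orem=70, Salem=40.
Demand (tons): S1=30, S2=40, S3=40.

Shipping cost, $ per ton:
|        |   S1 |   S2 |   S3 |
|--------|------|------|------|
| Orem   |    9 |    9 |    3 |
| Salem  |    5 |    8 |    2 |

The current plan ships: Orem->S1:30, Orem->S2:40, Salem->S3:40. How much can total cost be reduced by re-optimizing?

Current plan cost = 30·9 + 40·9 + 40·2 = $710.
Optimal plan:
  Orem→S2: 40 × $9 = $360
  Orem→S3: 30 × $3 = $90
  Salem→S1: 30 × $5 = $150
  Salem→S3: 10 × $2 = $20
Optimal cost = $620.
Saving = 710 − 620 = $90.

90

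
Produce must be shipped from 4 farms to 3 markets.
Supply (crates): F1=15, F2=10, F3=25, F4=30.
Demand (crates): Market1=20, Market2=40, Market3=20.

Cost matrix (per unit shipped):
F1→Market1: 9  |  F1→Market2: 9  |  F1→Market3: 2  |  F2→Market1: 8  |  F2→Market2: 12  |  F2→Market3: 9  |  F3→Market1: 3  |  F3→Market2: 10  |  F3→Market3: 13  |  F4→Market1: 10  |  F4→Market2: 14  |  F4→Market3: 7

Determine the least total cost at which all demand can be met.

A cheapest plan:
  F1→Market2: 15 crates
  F2→Market2: 10 crates
  F3→Market1: 20 crates
  F3→Market2: 5 crates
  F4→Market2: 10 crates
  F4→Market3: 20 crates
Total cost = 645.

645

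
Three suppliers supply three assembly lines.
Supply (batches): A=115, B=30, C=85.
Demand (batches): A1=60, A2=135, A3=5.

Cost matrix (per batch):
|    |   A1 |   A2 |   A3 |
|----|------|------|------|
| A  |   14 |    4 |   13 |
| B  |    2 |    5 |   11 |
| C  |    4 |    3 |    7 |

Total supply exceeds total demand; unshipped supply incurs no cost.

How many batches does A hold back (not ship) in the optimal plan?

Minimum-cost shipments:
  A->A2: 85 × 4 = 340
  B->A1: 30 × 2 = 60
  C->A1: 30 × 4 = 120
  C->A2: 50 × 3 = 150
  C->A3: 5 × 7 = 35
Total cost = 705.
A ships 85 of its 115, leaving 30.

30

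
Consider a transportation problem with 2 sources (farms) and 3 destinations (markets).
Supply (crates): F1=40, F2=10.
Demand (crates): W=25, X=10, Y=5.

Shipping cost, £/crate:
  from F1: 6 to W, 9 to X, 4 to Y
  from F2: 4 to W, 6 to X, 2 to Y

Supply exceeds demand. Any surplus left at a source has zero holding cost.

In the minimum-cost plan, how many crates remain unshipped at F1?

Minimum-cost shipments:
  F1 to W: 25 × £6 = £150
  F1 to Y: 5 × £4 = £20
  F2 to X: 10 × £6 = £60
Total cost = £230.
F1 ships 30 of its 40, leaving 10.

10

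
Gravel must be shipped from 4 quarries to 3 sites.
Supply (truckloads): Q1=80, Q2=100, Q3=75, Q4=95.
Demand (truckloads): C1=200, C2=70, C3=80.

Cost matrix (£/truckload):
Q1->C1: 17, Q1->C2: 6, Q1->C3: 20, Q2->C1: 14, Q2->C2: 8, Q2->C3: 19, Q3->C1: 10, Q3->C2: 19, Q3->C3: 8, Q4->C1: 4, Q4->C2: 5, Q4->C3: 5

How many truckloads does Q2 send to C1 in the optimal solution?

Solving gives:
  Q1→C1: 10 × £17 = £170
  Q1→C2: 70 × £6 = £420
  Q2→C1: 100 × £14 = £1400
  Q3→C3: 75 × £8 = £600
  Q4→C1: 90 × £4 = £360
  Q4→C3: 5 × £5 = £25
Total cost = £2975.
So Q2→C1 carries 100 truckloads.

100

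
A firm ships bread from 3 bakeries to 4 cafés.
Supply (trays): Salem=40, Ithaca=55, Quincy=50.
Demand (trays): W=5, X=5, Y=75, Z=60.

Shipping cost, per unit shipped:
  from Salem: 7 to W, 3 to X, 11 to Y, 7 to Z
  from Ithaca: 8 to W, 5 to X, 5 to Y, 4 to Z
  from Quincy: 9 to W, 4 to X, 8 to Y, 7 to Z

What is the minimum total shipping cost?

905

A cheapest plan:
  Salem to W: 5 × 7 = 35
  Salem to X: 5 × 3 = 15
  Salem to Z: 30 × 7 = 210
  Ithaca to Y: 25 × 5 = 125
  Ithaca to Z: 30 × 4 = 120
  Quincy to Y: 50 × 8 = 400
Total = 35 + 15 + 210 + 125 + 120 + 400 = 905.
(Supply check: Salem ships 40; Ithaca ships 55; Quincy ships 50.)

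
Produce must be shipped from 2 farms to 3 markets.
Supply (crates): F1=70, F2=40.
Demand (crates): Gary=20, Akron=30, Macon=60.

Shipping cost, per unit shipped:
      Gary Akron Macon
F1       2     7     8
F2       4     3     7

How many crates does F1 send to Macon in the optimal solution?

Solving gives:
  F1–Gary: 20 × 2 = 40
  F1–Macon: 50 × 8 = 400
  F2–Akron: 30 × 3 = 90
  F2–Macon: 10 × 7 = 70
Total cost = 600.
So F1→Macon carries 50 crates.

50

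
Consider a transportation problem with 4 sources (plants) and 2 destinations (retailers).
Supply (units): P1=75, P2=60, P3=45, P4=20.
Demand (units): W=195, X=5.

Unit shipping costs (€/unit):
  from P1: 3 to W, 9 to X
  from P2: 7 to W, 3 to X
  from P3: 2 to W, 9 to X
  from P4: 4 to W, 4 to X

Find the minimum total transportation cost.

An optimal shipping plan:
  P1→W: 75 × €3 = €225
  P2→W: 55 × €7 = €385
  P2→X: 5 × €3 = €15
  P3→W: 45 × €2 = €90
  P4→W: 20 × €4 = €80
Total = 225 + 385 + 15 + 90 + 80 = €795.

795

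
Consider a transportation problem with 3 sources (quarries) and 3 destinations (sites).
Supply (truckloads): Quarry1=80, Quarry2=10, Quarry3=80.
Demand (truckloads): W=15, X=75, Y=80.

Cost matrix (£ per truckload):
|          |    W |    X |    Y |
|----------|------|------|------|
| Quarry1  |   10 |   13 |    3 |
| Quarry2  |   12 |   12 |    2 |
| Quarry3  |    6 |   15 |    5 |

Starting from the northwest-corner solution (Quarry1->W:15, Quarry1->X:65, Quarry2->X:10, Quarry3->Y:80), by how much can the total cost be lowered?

90

Current plan cost = 15·10 + 65·13 + 10·12 + 80·5 = £1515.
Optimal plan:
  Quarry1→X: 75 × £13 = £975
  Quarry1→Y: 5 × £3 = £15
  Quarry2→Y: 10 × £2 = £20
  Quarry3→W: 15 × £6 = £90
  Quarry3→Y: 65 × £5 = £325
Optimal cost = £1425.
Saving = 1515 − 1425 = £90.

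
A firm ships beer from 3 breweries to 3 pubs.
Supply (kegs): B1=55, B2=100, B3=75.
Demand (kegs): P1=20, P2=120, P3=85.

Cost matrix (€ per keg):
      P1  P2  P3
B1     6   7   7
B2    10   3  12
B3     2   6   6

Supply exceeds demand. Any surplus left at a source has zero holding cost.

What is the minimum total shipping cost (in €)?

1020

Optimal allocation:
  B1 to P2: 20 kegs
  B1 to P3: 30 kegs
  B2 to P2: 100 kegs
  B3 to P1: 20 kegs
  B3 to P3: 55 kegs
Total cost = €1020.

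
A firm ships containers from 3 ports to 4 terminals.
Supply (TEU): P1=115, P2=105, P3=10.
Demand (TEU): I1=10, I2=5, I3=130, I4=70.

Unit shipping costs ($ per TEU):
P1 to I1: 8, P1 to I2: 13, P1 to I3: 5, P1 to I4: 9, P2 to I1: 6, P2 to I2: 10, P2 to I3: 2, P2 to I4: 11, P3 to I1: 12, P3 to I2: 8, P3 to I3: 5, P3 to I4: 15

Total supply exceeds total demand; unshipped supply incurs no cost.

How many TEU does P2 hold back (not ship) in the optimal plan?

Minimum-cost shipments:
  P1→I1: 10 × $8 = $80
  P1→I3: 25 × $5 = $125
  P1→I4: 70 × $9 = $630
  P2→I3: 105 × $2 = $210
  P3→I2: 5 × $8 = $40
Total cost = $1085.
P2 ships 105 of its 105, leaving 0.

0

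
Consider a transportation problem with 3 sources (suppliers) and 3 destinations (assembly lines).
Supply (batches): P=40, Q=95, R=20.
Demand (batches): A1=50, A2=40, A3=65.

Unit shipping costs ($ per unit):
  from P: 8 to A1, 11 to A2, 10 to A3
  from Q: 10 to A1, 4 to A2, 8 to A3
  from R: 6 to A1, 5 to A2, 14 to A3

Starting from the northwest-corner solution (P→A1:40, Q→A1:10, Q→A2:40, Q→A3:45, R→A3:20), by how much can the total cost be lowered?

160

Current plan cost = 40·8 + 10·10 + 40·4 + 45·8 + 20·14 = $1220.
Optimal plan:
  P to A1: 30 × $8 = $240
  P to A3: 10 × $10 = $100
  Q to A2: 40 × $4 = $160
  Q to A3: 55 × $8 = $440
  R to A1: 20 × $6 = $120
Optimal cost = $1060.
Saving = 1220 − 1060 = $160.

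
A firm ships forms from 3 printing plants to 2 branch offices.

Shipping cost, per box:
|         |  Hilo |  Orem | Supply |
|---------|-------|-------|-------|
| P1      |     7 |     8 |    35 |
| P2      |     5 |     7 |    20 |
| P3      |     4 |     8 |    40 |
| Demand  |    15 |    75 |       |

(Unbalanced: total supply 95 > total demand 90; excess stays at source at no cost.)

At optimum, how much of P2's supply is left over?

An optimal plan:
  P1->Orem: 35 × 8 = 280
  P2->Orem: 20 × 7 = 140
  P3->Hilo: 15 × 4 = 60
  P3->Orem: 20 × 8 = 160
Total cost = 640.
P2 ships 20 of its 20, leaving 0.

0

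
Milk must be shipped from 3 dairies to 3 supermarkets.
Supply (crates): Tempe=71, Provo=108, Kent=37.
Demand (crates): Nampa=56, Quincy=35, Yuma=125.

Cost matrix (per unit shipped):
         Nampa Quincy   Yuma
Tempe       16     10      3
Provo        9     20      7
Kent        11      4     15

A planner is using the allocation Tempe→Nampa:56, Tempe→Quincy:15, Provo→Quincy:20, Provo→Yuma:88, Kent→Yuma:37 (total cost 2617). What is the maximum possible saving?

1378

Current plan cost = 56·16 + 15·10 + 20·20 + 88·7 + 37·15 = 2617.
Optimal plan:
  Tempe to Yuma: 71 × 3 = 213
  Provo to Nampa: 54 × 9 = 486
  Provo to Yuma: 54 × 7 = 378
  Kent to Nampa: 2 × 11 = 22
  Kent to Quincy: 35 × 4 = 140
Optimal cost = 1239.
Saving = 2617 − 1239 = 1378.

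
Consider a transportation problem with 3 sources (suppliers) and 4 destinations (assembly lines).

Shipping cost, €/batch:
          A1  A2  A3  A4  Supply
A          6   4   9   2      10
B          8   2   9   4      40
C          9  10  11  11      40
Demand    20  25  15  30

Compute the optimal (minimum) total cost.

A cheapest plan:
  A–A4: 10 batches
  B–A2: 25 batches
  B–A4: 15 batches
  C–A1: 20 batches
  C–A3: 15 batches
  C–A4: 5 batches
Total cost = €530.
(Supply check: A ships 10; B ships 40; C ships 40.)

530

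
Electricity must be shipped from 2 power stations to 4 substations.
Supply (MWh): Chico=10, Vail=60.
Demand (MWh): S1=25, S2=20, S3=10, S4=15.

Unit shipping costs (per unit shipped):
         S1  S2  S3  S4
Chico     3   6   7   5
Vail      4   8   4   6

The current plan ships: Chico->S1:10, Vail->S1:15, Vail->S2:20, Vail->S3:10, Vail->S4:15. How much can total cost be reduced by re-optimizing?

Current plan cost = 10·3 + 15·4 + 20·8 + 10·4 + 15·6 = 380.
Optimal plan:
  Chico to S2: 10 × 6 = 60
  Vail to S1: 25 × 4 = 100
  Vail to S2: 10 × 8 = 80
  Vail to S3: 10 × 4 = 40
  Vail to S4: 15 × 6 = 90
Optimal cost = 370.
Saving = 380 − 370 = 10.

10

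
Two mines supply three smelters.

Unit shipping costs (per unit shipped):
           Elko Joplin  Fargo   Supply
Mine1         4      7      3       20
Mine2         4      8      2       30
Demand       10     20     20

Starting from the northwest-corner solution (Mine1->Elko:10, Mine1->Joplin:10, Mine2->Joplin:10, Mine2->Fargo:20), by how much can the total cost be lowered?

10

Current plan cost = 10·4 + 10·7 + 10·8 + 20·2 = 230.
Optimal plan:
  Mine1–Joplin: 20 × 7 = 140
  Mine2–Elko: 10 × 4 = 40
  Mine2–Fargo: 20 × 2 = 40
Optimal cost = 220.
Saving = 230 − 220 = 10.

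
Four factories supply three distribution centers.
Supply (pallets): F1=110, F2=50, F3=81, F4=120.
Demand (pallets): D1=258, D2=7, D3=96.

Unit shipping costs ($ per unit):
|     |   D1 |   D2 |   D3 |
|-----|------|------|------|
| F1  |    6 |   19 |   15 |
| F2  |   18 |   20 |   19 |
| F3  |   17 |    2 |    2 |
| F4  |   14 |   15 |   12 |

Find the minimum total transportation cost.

One minimum-cost allocation:
  F1 to D1: 110 × $6 = $660
  F2 to D1: 50 × $18 = $900
  F3 to D2: 7 × $2 = $14
  F3 to D3: 74 × $2 = $148
  F4 to D1: 98 × $14 = $1372
  F4 to D3: 22 × $12 = $264
Total = 660 + 900 + 14 + 148 + 1372 + 264 = $3358.

3358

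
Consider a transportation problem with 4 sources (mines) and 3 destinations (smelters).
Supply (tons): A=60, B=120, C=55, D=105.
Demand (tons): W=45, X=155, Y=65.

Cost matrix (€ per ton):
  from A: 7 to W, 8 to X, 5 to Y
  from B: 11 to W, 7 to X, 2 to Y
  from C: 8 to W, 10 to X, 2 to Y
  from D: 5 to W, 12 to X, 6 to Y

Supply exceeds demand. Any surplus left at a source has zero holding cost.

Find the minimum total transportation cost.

1485

An optimal shipping plan:
  A to X: 45 × €8 = €360
  B to X: 110 × €7 = €770
  B to Y: 10 × €2 = €20
  C to Y: 55 × €2 = €110
  D to W: 45 × €5 = €225
Total = 360 + 770 + 20 + 110 + 225 = €1485.
(Supply check: A ships 45; B ships 120; C ships 55; D ships 45.)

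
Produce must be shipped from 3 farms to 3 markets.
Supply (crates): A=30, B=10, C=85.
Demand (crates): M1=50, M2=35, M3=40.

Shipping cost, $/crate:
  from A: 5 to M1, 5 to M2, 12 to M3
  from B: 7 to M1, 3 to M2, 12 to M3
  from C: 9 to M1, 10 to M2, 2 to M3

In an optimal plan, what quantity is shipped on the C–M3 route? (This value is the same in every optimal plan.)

Solving gives:
  A→M1: 5 × $5 = $25
  A→M2: 25 × $5 = $125
  B→M2: 10 × $3 = $30
  C→M1: 45 × $9 = $405
  C→M3: 40 × $2 = $80
Total cost = $665.
So C→M3 carries 40 crates.

40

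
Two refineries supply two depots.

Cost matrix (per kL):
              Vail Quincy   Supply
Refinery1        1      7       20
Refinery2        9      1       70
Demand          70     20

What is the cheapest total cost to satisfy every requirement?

490

One minimum-cost allocation:
  Refinery1→Vail: 20 × 1 = 20
  Refinery2→Vail: 50 × 9 = 450
  Refinery2→Quincy: 20 × 1 = 20
Total = 20 + 450 + 20 = 490.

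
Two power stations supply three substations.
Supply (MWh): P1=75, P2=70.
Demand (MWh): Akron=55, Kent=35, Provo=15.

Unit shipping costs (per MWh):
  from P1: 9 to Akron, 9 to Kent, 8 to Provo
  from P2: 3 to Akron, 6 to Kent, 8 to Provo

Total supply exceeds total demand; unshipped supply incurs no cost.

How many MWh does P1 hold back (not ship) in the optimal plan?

40

An optimal plan:
  P1–Kent: 20 MWh
  P1–Provo: 15 MWh
  P2–Akron: 55 MWh
  P2–Kent: 15 MWh
Total cost = 555.
P1 ships 35 of its 75, leaving 40.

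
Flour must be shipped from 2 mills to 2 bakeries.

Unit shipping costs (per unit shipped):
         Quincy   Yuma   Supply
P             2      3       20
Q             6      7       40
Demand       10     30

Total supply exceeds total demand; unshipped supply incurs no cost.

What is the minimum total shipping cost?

190

Optimal allocation:
  P->Yuma: 20 × 3 = 60
  Q->Quincy: 10 × 6 = 60
  Q->Yuma: 10 × 7 = 70
Total = 60 + 60 + 70 = 190.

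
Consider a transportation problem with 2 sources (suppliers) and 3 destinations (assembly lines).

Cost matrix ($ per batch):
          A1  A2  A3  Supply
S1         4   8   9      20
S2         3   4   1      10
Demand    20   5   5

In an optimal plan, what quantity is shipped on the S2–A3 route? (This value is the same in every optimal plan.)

5

Solving gives:
  S1->A1: 20 × $4 = $80
  S2->A2: 5 × $4 = $20
  S2->A3: 5 × $1 = $5
Total cost = $105.
So S2→A3 carries 5 batches.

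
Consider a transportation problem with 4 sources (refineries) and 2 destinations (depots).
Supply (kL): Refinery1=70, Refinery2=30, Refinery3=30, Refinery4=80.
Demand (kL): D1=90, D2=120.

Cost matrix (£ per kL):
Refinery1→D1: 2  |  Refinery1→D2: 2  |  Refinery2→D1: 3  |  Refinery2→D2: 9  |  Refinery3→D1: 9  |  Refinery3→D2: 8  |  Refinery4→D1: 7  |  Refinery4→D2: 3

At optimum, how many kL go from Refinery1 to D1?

60

Optimal shipments:
  Refinery1–D1: 60 × £2 = £120
  Refinery1–D2: 10 × £2 = £20
  Refinery2–D1: 30 × £3 = £90
  Refinery3–D2: 30 × £8 = £240
  Refinery4–D2: 80 × £3 = £240
Total cost = £710.
So Refinery1→D1 carries 60 kL.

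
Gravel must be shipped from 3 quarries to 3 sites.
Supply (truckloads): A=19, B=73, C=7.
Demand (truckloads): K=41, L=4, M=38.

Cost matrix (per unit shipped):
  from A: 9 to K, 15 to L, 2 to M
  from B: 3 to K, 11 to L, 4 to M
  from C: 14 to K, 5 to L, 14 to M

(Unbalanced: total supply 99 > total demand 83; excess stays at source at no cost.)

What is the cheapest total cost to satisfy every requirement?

257

A cheapest plan:
  A to M: 19 × 2 = 38
  B to K: 41 × 3 = 123
  B to M: 19 × 4 = 76
  C to L: 4 × 5 = 20
Total = 38 + 123 + 76 + 20 = 257.
(Supply check: A ships 19; B ships 60; C ships 4.)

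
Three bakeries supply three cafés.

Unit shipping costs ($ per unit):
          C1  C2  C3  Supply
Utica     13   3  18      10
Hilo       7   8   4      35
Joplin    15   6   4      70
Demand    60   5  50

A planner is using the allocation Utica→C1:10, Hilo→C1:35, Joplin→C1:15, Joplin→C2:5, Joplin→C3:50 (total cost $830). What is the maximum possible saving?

Current plan cost = 10·13 + 35·7 + 15·15 + 5·6 + 50·4 = $830.
Optimal plan:
  Utica→C1: 5 × $13 = $65
  Utica→C2: 5 × $3 = $15
  Hilo→C1: 35 × $7 = $245
  Joplin→C1: 20 × $15 = $300
  Joplin→C3: 50 × $4 = $200
Optimal cost = $825.
Saving = 830 − 825 = $5.

5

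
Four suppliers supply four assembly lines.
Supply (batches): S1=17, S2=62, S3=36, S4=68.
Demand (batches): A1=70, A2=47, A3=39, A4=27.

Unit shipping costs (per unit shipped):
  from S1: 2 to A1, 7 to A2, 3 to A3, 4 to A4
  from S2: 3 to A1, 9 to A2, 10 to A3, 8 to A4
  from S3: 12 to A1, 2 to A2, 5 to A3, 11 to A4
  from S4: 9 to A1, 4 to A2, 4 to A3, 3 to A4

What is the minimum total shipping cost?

One minimum-cost allocation:
  S1–A1: 8 × 2 = 16
  S1–A3: 9 × 3 = 27
  S2–A1: 62 × 3 = 186
  S3–A2: 36 × 2 = 72
  S4–A2: 11 × 4 = 44
  S4–A3: 30 × 4 = 120
  S4–A4: 27 × 3 = 81
Total = 16 + 27 + 186 + 72 + 44 + 120 + 81 = 546.

546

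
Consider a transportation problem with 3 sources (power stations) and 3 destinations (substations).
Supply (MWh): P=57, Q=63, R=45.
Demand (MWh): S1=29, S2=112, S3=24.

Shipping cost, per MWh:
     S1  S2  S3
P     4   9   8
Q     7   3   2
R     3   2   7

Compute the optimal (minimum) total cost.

One minimum-cost allocation:
  P->S1: 29 × 4 = 116
  P->S2: 28 × 9 = 252
  Q->S2: 39 × 3 = 117
  Q->S3: 24 × 2 = 48
  R->S2: 45 × 2 = 90
Total = 116 + 252 + 117 + 48 + 90 = 623.

623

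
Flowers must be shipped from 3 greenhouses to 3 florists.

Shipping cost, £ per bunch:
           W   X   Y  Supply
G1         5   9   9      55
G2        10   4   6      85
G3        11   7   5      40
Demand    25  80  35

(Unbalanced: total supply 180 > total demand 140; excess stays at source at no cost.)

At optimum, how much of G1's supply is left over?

30

An optimal plan:
  G1 to W: 25 × £5 = £125
  G2 to X: 80 × £4 = £320
  G3 to Y: 35 × £5 = £175
Total cost = £620.
G1 ships 25 of its 55, leaving 30.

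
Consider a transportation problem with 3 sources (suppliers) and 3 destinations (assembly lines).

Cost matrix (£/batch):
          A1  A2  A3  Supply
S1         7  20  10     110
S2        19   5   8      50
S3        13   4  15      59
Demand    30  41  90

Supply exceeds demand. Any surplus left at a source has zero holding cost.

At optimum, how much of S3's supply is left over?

18

Minimum-cost shipments:
  S1–A1: 30 × £7 = £210
  S1–A3: 40 × £10 = £400
  S2–A3: 50 × £8 = £400
  S3–A2: 41 × £4 = £164
Total cost = £1174.
S3 ships 41 of its 59, leaving 18.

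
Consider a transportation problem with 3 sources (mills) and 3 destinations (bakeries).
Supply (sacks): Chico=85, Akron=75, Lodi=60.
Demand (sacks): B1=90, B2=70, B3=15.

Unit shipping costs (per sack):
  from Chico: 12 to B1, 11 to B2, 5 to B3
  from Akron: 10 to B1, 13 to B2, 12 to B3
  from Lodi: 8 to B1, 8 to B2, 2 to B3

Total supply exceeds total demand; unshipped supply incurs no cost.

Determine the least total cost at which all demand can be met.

1580

A cheapest plan:
  Chico–B2: 40 × 11 = 440
  Akron–B1: 75 × 10 = 750
  Lodi–B1: 15 × 8 = 120
  Lodi–B2: 30 × 8 = 240
  Lodi–B3: 15 × 2 = 30
Total = 440 + 750 + 120 + 240 + 30 = 1580.
(Supply check: Chico ships 40; Akron ships 75; Lodi ships 60.)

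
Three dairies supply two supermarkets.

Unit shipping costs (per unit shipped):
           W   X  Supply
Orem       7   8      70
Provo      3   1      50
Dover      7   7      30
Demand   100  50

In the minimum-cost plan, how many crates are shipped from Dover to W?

30

Optimal shipments:
  Orem->W: 70 × 7 = 490
  Provo->X: 50 × 1 = 50
  Dover->W: 30 × 7 = 210
Total cost = 750.
So Dover→W carries 30 crates.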